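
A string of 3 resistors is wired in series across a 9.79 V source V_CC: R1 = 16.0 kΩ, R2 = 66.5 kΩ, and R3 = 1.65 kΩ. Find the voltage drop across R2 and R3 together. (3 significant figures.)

V ≈ 7.93 V

Series total: ΣR = 16.0 + 66.5 + 1.65 = 84.15 kΩ.
R_{R2..R3} = 66.5 + 1.65 = 68.15 kΩ.
By the voltage-divider rule, V = 9.79 × 68.15/84.15 = 7.929 V.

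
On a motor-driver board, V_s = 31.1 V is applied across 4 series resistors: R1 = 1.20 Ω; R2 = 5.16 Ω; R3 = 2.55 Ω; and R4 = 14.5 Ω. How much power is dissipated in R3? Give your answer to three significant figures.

P ≈ 4.50 W

The common current is I = 31.1/23.41 = 1.328 A.
P(R3) = I²·R3 = (1.328)² × 2.55 = 4.500 W.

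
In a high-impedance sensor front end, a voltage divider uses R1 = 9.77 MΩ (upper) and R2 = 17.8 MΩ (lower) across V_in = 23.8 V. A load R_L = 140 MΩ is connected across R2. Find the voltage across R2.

First combine the lower leg with the load: R2 ‖ R_L = 15.79 MΩ.
Voltage divider with the loaded lower leg: V_out = 23.8 × 15.79/(9.77 + 15.79) = 23.8 × 0.6178 = 14.70 V.

V_out ≈ 14.7 V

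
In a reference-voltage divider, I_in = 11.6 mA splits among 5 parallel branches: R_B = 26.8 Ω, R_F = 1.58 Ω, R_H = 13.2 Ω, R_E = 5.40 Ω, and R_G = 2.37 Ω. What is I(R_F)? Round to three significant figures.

I ≈ 5.43 mA

Total conductance ΣG = 1/26.8 + 1/1.58 + 1/13.2 + 1/5.40 + 1/2.37 = 1.353 (units of 1/Ω).
Current divider: I(R_F) = I_in · G_k/ΣG = 11.6 × (0.6329/1.353) = 11.6 × 0.4677 = 5.426 mA.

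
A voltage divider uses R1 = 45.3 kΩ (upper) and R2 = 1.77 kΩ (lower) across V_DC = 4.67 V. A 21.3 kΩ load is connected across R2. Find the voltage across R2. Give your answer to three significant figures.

R2 ‖ R_L = (1.77 × 21.3)/(1.77 + 21.3) = 1.634 kΩ.
Now apply the divider: V_out = 4.67 × 0.03482 = 0.1626 V.

V_out ≈ 0.163 V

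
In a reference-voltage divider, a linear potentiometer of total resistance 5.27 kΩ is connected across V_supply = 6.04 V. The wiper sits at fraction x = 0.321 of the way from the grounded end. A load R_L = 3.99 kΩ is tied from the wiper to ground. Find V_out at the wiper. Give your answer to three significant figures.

Lower segment x·R_p = 1.692 kΩ; upper segment (1−x)·R_p = 3.578 kΩ.
(x·R_p) ‖ R_L = 1.188 kΩ.
Then V_out = V_supply · 1.188/(3.578 + 1.188) = 1.505 V.
(Unloaded: V_out = x·V_supply = 1.94 V.)

V_out ≈ 1.51 V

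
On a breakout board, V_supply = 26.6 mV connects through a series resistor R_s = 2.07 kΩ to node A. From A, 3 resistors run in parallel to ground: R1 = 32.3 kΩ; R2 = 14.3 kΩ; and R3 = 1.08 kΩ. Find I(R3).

I ≈ 7.88 µA

Combine the parallel branches: R_p = (1/32.3 + 1/14.3 + 1/1.08)⁻¹ = 0.9739 kΩ.
Node voltage V_A = V_supply · R_p/(R_s + R_p) = 26.6 × 0.3199 = 8.511 mV.
I(R3) = V_A / R3 = 8.511/1.08 = 7.880 µA.
(Check via current divider: I_total = 8.739 µA; share G_k/ΣG = 0.9017 → same result.)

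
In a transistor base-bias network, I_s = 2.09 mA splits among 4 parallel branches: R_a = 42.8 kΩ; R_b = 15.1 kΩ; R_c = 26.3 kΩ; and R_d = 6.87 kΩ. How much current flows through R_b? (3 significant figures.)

ΣG = 1/42.8 + 1/15.1 + 1/26.3 + 1/6.87 = 0.2732.
By the current-divider rule, I = I_s · G_k/ΣG = 2.09 × 0.2424 = 0.5067 mA.

I ≈ 0.507 mA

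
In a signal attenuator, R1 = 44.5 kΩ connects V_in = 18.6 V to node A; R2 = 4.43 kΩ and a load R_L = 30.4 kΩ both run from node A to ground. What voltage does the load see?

R2 ‖ R_L = (4.43 × 30.4)/(4.43 + 30.4) = 3.867 kΩ.
Voltage divider with the loaded lower leg: V_out = 18.6 × 3.867/(44.5 + 3.867) = 18.6 × 0.07994 = 1.487 V.
(Unloaded it would be 1.68 V; the load pulls it down.)

V_out ≈ 1.49 V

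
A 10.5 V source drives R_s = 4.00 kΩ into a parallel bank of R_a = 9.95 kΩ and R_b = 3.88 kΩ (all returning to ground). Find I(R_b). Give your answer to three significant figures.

I ≈ 1.11 mA

Equivalent of the parallel group: R_p = 2.791 kΩ.
Node voltage V_A = V_CC · R_p/(R_s + R_p) = 10.5 × 0.4110 = 4.316 V.
Branch current I = V_A/R_b = 4.316/3.88 = 1.112 mA.
(Check via current divider: I_total = 1.546 mA; share G_k/ΣG = 0.7195 → same result.)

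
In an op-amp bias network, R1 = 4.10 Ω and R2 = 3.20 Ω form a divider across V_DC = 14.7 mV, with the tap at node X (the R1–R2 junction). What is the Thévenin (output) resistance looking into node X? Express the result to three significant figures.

Looking into X with the source shorted: R_th = R1·R2/(R1+R2) = 4.100 × 3.20/7.300 = 1.797 Ω.

R_th ≈ 1.80 Ω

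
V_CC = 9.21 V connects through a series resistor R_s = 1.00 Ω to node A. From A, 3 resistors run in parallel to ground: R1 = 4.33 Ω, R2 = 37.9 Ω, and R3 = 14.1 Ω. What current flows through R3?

I ≈ 0.492 A

Parallel bank: R_p = 1/(1/4.33 + 1/37.9 + 1/14.1) = 3.046 Ω.
V_A = 9.21 × 3.046/4.046 = 6.934 V.
Branch current I = V_A/R3 = 6.934/14.1 = 0.4918 A.
(Check via current divider: I_total = 2.276 A; share G_k/ΣG = 0.2161 → same result.)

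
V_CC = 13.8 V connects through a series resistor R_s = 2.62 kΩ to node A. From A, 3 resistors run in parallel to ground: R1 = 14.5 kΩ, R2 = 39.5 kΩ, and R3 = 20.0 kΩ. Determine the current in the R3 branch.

I ≈ 0.501 mA

Parallel bank: R_p = 1/(1/14.5 + 1/39.5 + 1/20.0) = 6.931 kΩ.
Node voltage V_A = V_CC · R_p/(R_s + R_p) = 13.8 × 0.7257 = 10.01 V.
I(R3) = V_A / R3 = 10.01/20.0 = 0.5007 mA.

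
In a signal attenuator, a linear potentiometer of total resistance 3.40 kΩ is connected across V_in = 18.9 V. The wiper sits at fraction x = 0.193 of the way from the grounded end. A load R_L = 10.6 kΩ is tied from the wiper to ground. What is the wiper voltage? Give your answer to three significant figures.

Lower segment x·R_p = 0.6562 kΩ; upper segment (1−x)·R_p = 2.744 kΩ.
R_L loads the lower segment: effective lower R = 0.6179 kΩ.
Then V_out = V_in · 0.6179/(2.744 + 0.6179) = 3.474 V.

V_out ≈ 3.47 V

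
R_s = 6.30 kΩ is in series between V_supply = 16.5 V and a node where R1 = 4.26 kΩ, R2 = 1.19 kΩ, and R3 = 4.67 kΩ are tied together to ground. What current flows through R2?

I ≈ 1.52 mA

Parallel bank: R_p = 1/(1/4.26 + 1/1.19 + 1/4.67) = 0.7757 kΩ.
V_A by voltage divider: V_A = 16.5 × 0.7757/(6.30 + 0.7757) = 1.809 V.
I(R2) = V_A / R2 = 1.809/1.19 = 1.520 mA.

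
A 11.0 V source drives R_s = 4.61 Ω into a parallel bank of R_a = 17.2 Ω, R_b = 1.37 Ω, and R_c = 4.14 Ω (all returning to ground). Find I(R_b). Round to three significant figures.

I ≈ 1.40 A

Parallel bank: R_p = 1/(1/17.2 + 1/1.37 + 1/4.14) = 0.9712 Ω.
V_A by voltage divider: V_A = 11.0 × 0.9712/(4.61 + 0.9712) = 1.914 V.
I(R_b) = V_A / R_b = 1.914/1.37 = 1.397 A.
(Equivalently: I_total = 1.971 A, then current-divider fraction G_k/ΣG = 0.7089.)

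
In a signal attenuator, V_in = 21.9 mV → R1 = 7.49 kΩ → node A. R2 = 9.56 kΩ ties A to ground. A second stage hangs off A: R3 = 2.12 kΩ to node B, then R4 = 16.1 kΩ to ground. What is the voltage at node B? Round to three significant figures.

V_B ≈ 8.82 mV

The second stage (R3 + R4 = 18.22 kΩ) loads node A in parallel with R2.
Effective lower resistance at A: R2 ‖ 18.22 = 6.270 kΩ.
First divider: V_A = V_in · 6.270/(7.49 + 6.270) = 9.979 mV.
Then the unloaded second divider: V_B = V_A × R4/(R3+R4) = 9.979 × 0.8836 = 8.818 mV.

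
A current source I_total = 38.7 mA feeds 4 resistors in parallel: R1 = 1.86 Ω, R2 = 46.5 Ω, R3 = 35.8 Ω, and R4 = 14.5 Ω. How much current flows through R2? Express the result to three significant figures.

ΣG = 1/1.86 + 1/46.5 + 1/35.8 + 1/14.5 = 0.6560.
Current divider: I(R2) = I_total · G_k/ΣG = 38.7 × (0.02151/0.6560) = 38.7 × 0.03278 = 1.269 mA.

I ≈ 1.27 mA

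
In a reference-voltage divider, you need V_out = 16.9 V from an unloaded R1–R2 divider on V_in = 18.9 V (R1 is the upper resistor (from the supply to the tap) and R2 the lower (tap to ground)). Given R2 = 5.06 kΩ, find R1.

V_out/V_in = R2/(R1+R2) = 0.8942.
Rearranging, R1 = R2·(1−k)/k = 5.06 × 0.1183 = 0.5988 kΩ.

R1 ≈ 0.599 kΩ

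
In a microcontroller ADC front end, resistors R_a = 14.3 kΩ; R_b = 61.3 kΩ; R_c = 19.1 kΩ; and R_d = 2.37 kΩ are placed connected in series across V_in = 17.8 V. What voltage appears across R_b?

Series total: ΣR = 14.3 + 61.3 + 19.1 + 2.37 = 97.07 kΩ.
Voltage divider: V = V_in · (61.30 / 97.07) = 17.8 × 0.6315 = 11.24 V.

V ≈ 11.2 V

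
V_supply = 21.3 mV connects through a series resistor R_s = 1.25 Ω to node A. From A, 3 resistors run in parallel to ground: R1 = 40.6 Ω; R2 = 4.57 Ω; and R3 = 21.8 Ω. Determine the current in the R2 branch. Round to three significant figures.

I ≈ 3.42 mA

Equivalent of the parallel group: R_p = 3.456 Ω.
V_A by voltage divider: V_A = 21.3 × 3.456/(1.25 + 3.456) = 15.64 mV.
I(R2) = V_A / R2 = 15.64/4.57 = 3.423 mA.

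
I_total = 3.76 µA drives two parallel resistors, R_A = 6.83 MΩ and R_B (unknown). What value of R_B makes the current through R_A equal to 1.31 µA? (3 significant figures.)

Two-branch current divider: I_A = I_total · R_B/(R_A + R_B).
With f = 0.3484, R_B = R_A · f/(1−f) = 6.83 × 0.5347 = 3.652 MΩ.

R_B ≈ 3.65 MΩ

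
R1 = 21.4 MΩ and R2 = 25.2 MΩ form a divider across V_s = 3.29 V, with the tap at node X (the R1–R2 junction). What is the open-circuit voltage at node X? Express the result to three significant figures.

V_th is the unloaded tap voltage: V_s · R2/(R1+R2) = 3.29 × 0.5408 = 1.779 V.

V_th ≈ 1.78 V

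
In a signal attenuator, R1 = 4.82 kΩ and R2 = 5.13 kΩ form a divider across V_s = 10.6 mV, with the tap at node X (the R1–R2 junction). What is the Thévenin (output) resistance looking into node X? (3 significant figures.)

R_th ≈ 2.49 kΩ

Looking into X with the source shorted: R_th = R1·R2/(R1+R2) = 4.820 × 5.13/9.950 = 2.485 kΩ.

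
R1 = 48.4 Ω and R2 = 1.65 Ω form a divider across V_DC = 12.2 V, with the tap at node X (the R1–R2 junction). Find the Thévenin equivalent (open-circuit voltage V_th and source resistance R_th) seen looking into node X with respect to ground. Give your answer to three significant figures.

V_th ≈ 0.402 V, R_th ≈ 1.60 Ω

Open-circuit (no load on X): V_th = V_DC · R2/(R1 + R2) = 12.2 × 1.65/(48.40 + 1.65) = 0.4022 V.
With V_DC suppressed (replaced by a short), R_th = R1 ‖ R2 = (48.40 × 1.65)/(48.40 + 1.65) = 1.596 Ω.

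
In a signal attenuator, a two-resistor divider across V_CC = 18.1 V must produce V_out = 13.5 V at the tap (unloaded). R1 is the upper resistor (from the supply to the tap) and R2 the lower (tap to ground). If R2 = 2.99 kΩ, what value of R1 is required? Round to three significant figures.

Required fraction k = V_out/V_CC = 0.7459.
R1 = R2·(1/k − 1) = 2.99 × 0.3407 = 1.019 kΩ.

R1 ≈ 1.02 kΩ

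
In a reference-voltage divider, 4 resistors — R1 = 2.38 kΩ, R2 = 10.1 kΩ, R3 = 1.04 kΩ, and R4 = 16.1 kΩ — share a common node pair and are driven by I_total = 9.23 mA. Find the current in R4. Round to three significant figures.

Conductances: ΣG = 1/2.38 + 1/10.1 + 1/1.04 + 1/16.1 = 1.543 (1/kΩ).
R4 takes the fraction G_k/ΣG = 0.06211/1.543 = 0.04026, so I = 9.23 × 0.04026 = 0.3716 mA.

I ≈ 0.372 mA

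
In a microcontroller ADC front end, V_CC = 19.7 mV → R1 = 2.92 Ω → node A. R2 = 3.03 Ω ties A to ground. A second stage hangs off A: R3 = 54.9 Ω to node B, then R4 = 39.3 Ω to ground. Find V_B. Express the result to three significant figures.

V_B ≈ 4.12 mV

Node A sees R2 in parallel with the series input of stage 2, R3 + R4 = 94.20 Ω.
Effective lower resistance at A: R2 ‖ 94.20 = 2.936 Ω.
So V_A = 19.7 × 0.5013 = 9.876 mV.
Stage 2 is unloaded, so V_B = V_A · R4/(R3+R4) = 9.876 × 39.3/94.20 = 4.120 mV.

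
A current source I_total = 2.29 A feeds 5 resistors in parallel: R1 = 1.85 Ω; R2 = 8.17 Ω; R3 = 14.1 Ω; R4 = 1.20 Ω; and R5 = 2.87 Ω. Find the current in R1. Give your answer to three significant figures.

I ≈ 0.646 A

Conductances: ΣG = 1/1.85 + 1/8.17 + 1/14.1 + 1/1.20 + 1/2.87 = 1.916 (1/Ω).
By the current-divider rule, I = I_total · G_k/ΣG = 2.29 × 0.2822 = 0.6462 A.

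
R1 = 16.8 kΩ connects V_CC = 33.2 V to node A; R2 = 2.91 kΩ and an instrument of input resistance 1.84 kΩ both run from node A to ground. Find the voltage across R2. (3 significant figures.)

The load sits in parallel with R2, giving an effective lower resistance R2' = R2·R_L/(R2+R_L) = 1.127 kΩ.
Voltage divider with the loaded lower leg: V_out = 33.2 × 1.127/(16.8 + 1.127) = 33.2 × 0.06288 = 2.088 V.

V_out ≈ 2.09 V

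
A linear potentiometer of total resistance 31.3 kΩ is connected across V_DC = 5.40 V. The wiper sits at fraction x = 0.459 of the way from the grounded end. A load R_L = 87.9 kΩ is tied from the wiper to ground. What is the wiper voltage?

V_out ≈ 2.28 V

The pot divides into 16.93 kΩ above the wiper and 14.37 kΩ below.
(x·R_p) ‖ R_L = 12.35 kΩ.
Loaded-divider output: V_out = 5.40 × 0.4217 = 2.277 V.
(Unloaded: V_out = x·V_DC = 2.48 V.)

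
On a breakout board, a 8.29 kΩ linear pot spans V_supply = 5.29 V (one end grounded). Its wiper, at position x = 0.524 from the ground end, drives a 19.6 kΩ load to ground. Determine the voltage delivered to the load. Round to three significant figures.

Lower segment x·R_p = 4.344 kΩ; upper segment (1−x)·R_p = 3.946 kΩ.
R_L loads the lower segment: effective lower R = 3.556 kΩ.
Then V_out = V_supply · 3.556/(3.946 + 3.556) = 2.507 V.

V_out ≈ 2.51 V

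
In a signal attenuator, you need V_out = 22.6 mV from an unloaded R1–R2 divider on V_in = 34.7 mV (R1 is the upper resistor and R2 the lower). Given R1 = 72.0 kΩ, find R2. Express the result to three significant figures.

R2 ≈ 134 kΩ

V_out/V_in = R2/(R1+R2) = 0.6513.
So R2 = R1 · V_out/(V_in − V_out) = 72.0 × 22.6/(34.7 − 22.6) = 72.0 × 1.868 = 134.5 kΩ.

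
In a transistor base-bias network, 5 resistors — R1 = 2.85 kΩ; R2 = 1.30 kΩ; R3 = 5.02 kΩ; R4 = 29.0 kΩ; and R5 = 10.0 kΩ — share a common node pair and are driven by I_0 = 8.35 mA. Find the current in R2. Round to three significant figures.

I ≈ 4.42 mA

ΣG = 1/2.85 + 1/1.30 + 1/5.02 + 1/29.0 + 1/10.0 = 1.454.
Current divider: I(R2) = I_0 · G_k/ΣG = 8.35 × (0.7692/1.454) = 8.35 × 0.5291 = 4.418 mA.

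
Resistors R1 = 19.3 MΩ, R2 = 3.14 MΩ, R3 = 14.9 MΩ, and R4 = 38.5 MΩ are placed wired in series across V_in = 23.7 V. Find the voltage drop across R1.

V ≈ 6.03 V

ΣR = 19.3 + 3.14 + 14.9 + 38.5 = 75.84 MΩ.
Voltage divider: V = V_in · (19.30 / 75.84) = 23.7 × 0.2545 = 6.031 V.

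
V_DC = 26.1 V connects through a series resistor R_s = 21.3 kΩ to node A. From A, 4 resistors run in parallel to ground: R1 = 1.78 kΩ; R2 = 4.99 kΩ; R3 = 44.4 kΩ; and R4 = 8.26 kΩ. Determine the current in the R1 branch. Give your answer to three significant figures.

I ≈ 0.723 mA

Combine the parallel branches: R_p = (1/1.78 + 1/4.99 + 1/44.4 + 1/8.26)⁻¹ = 1.104 kΩ.
V_A = 26.1 × 1.104/22.40 = 1.286 V.
Branch current I = V_A/R1 = 1.286/1.78 = 0.7226 mA.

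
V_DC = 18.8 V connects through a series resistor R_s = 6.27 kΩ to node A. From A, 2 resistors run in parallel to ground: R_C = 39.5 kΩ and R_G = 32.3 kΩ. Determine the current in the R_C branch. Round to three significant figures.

I ≈ 0.352 mA

Parallel bank: R_p = 1/(1/39.5 + 1/32.3) = 17.77 kΩ.
Node voltage V_A = V_DC · R_p/(R_s + R_p) = 18.8 × 0.7392 = 13.90 V.
I(R_C) = V_A / R_C = 13.90/39.5 = 0.3518 mA.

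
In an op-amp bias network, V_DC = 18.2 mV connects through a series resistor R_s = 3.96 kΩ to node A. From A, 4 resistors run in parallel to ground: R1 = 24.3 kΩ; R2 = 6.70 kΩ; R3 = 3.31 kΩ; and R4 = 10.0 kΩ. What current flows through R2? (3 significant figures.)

I ≈ 0.812 µA

Combine the parallel branches: R_p = (1/24.3 + 1/6.70 + 1/3.31 + 1/10.0)⁻¹ = 1.688 kΩ.
V_A = 18.2 × 1.688/5.648 = 5.439 mV.
I(R2) = V_A / R2 = 5.439/6.70 = 0.8117 µA.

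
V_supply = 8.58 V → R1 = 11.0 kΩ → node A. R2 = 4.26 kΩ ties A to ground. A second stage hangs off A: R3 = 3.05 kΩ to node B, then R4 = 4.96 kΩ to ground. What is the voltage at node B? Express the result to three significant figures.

V_B ≈ 1.07 V

Looking into the second stage from A: R3 + R4 = 8.010 kΩ appears in parallel with R2.
R2 ‖ (R3+R4) = 2.781 kΩ.
So V_A = 8.58 × 0.2018 = 1.731 V.
V_B = V_A × 0.6192 = 1.072 V.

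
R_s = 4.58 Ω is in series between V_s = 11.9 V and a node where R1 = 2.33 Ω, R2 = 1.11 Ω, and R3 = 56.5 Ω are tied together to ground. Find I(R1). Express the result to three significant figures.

I ≈ 0.712 A

Parallel bank: R_p = 1/(1/2.33 + 1/1.11 + 1/56.5) = 0.7420 Ω.
Node voltage V_A = V_s · R_p/(R_s + R_p) = 11.9 × 0.1394 = 1.659 V.
Branch current I = V_A/R1 = 1.659/2.33 = 0.7120 A.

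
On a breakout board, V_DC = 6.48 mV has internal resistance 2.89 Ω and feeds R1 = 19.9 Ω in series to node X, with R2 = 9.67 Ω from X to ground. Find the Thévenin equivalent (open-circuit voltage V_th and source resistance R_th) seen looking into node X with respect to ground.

V_th ≈ 1.93 mV, R_th ≈ 6.79 Ω

R1' = 2.89 + 19.9 = 22.79 Ω (source resistance + R1).
V_th is the unloaded tap voltage: V_DC · R2/(R1'+R2) = 6.48 × 0.2979 = 1.930 mV.
Zeroing V_DC shorts the top of R1' to ground, so R_th = R1' ‖ R2 = 6.789 Ω.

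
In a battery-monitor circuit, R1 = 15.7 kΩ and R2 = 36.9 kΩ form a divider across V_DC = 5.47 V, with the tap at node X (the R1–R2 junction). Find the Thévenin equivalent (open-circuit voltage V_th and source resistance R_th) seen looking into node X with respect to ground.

V_th ≈ 3.84 V, R_th ≈ 11.0 kΩ

Open-circuit (no load on X): V_th = V_DC · R2/(R1 + R2) = 5.47 × 36.9/(15.70 + 36.9) = 3.837 V.
Zeroing V_DC shorts the top of R1 to ground, so R_th = R1 ‖ R2 = 11.01 kΩ.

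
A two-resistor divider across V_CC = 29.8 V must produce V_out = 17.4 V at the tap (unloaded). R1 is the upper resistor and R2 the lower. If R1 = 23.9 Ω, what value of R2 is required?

R2 ≈ 33.5 Ω

Required fraction k = V_out/V_CC = 0.5839.
R2 = R1 · 0.5839/(1 − 0.5839) = 33.54 Ω.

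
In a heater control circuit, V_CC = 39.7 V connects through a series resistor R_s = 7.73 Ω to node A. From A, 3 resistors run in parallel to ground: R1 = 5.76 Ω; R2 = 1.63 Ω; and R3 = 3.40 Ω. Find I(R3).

Combine the parallel branches: R_p = (1/5.76 + 1/1.63 + 1/3.40)⁻¹ = 0.9249 Ω.
Node voltage V_A = V_CC · R_p/(R_s + R_p) = 39.7 × 0.1069 = 4.242 V.
I(R3) = V_A / R3 = 4.242/3.40 = 1.248 A.

I ≈ 1.25 A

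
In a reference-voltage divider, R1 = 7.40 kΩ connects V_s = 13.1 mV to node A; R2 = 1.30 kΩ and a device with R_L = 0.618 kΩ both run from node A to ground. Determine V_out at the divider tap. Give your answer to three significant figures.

First combine the lower leg with the load: R2 ‖ R_L = 0.4189 kΩ.
Voltage divider with the loaded lower leg: V_out = 13.1 × 0.4189/(7.40 + 0.4189) = 13.1 × 0.05357 = 0.7018 mV.

V_out ≈ 0.702 mV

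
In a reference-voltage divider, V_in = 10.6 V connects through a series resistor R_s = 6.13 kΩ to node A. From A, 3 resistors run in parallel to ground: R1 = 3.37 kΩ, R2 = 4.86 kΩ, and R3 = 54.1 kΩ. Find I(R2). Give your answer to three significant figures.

Parallel bank: R_p = 1/(1/3.37 + 1/4.86 + 1/54.1) = 1.919 kΩ.
Node voltage V_A = V_in · R_p/(R_s + R_p) = 10.6 × 0.2385 = 2.528 V.
Branch current I = V_A/R2 = 2.528/4.86 = 0.5201 mA.

I ≈ 0.520 mA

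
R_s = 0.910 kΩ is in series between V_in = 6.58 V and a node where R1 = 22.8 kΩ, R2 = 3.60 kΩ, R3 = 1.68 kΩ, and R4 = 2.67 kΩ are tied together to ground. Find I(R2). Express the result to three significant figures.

Equivalent of the parallel group: R_p = 0.7743 kΩ.
Node voltage V_A = V_in · R_p/(R_s + R_p) = 6.58 × 0.4597 = 3.025 V.
Branch current I = V_A/R2 = 3.025/3.60 = 0.8403 mA.

I ≈ 0.840 mA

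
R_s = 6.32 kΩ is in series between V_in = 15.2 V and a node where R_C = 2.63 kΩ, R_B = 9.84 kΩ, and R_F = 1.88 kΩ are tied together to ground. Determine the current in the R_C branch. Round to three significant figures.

Combine the parallel branches: R_p = (1/2.63 + 1/9.84 + 1/1.88)⁻¹ = 0.9864 kΩ.
V_A by voltage divider: V_A = 15.2 × 0.9864/(6.32 + 0.9864) = 2.052 V.
I(R_C) = V_A / R_C = 2.052/2.63 = 0.7803 mA.
(Equivalently: I_total = 2.080 mA, then current-divider fraction G_k/ΣG = 0.3751.)

I ≈ 0.780 mA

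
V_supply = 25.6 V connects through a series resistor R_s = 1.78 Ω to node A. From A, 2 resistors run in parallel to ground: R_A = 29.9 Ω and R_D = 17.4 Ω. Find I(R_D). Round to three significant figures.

I ≈ 1.27 A

Parallel bank: R_p = 1/(1/29.9 + 1/17.4) = 11.00 Ω.
Node voltage V_A = V_supply · R_p/(R_s + R_p) = 25.6 × 0.8607 = 22.03 V.
I(R_D) = V_A / R_D = 22.03/17.4 = 1.266 A.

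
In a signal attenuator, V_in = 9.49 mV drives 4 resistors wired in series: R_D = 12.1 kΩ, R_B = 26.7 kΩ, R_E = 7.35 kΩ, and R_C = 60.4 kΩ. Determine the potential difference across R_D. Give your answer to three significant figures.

V ≈ 1.08 mV

Series total: ΣR = 12.1 + 26.7 + 7.35 + 60.4 = 106.5 kΩ.
V = V_in · R/ΣR = 9.49 × 0.1136 = 1.078 mV.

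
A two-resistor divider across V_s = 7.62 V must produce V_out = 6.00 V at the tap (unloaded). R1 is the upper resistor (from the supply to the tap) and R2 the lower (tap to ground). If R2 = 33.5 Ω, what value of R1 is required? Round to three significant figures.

R1 ≈ 9.04 Ω

Required fraction k = V_out/V_s = 0.7874.
So R1 = R2 · (V_s/V_out − 1) = 33.5 × (7.62/6.00 − 1) = 33.5 × 0.2700 = 9.045 Ω.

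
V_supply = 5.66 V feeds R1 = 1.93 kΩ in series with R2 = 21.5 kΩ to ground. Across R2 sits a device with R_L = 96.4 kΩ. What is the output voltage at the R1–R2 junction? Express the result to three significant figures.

V_out ≈ 5.10 V

First combine the lower leg with the load: R2 ‖ R_L = 17.58 kΩ.
Voltage divider with the loaded lower leg: V_out = 5.66 × 17.58/(1.93 + 17.58) = 5.66 × 0.9011 = 5.100 V.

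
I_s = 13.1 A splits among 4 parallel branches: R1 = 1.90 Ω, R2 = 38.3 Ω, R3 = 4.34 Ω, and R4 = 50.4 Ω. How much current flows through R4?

I ≈ 0.324 A

Total conductance ΣG = 1/1.90 + 1/38.3 + 1/4.34 + 1/50.4 = 0.8027 (units of 1/Ω).
Current divider: I(R4) = I_s · G_k/ΣG = 13.1 × (0.01984/0.8027) = 13.1 × 0.02472 = 0.3238 A.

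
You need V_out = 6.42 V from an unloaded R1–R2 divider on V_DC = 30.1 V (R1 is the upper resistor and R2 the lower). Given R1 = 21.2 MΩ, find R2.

R2 ≈ 5.75 MΩ

V_out/V_DC = R2/(R1+R2) = 0.2133.
R2 = R1 · 0.2133/(1 − 0.2133) = 5.748 MΩ.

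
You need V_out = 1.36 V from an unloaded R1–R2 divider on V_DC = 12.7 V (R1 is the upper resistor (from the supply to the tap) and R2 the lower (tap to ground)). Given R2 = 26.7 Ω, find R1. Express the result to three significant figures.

V_out/V_DC = R2/(R1+R2) = 0.1071.
R1 = R2·(1/k − 1) = 26.7 × 8.338 = 222.6 Ω.

R1 ≈ 223 Ω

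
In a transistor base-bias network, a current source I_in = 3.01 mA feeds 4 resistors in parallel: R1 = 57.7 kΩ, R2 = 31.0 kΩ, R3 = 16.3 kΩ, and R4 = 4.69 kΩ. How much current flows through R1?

I ≈ 0.161 mA

Total conductance ΣG = 1/57.7 + 1/31.0 + 1/16.3 + 1/4.69 = 0.3242 (units of 1/kΩ).
R1 takes the fraction G_k/ΣG = 0.01733/0.3242 = 0.05346, so I = 3.01 × 0.05346 = 0.1609 mA.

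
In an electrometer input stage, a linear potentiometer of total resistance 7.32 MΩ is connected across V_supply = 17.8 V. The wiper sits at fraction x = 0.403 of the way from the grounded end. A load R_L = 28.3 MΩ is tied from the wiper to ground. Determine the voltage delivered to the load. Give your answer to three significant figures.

The pot divides into 4.370 MΩ above the wiper and 2.950 MΩ below.
Lower segment in parallel with the load: 2.950 ‖ 28.3 = 2.671 MΩ.
Loaded-divider output: V_out = 17.8 × 0.3794 = 6.753 V.

V_out ≈ 6.75 V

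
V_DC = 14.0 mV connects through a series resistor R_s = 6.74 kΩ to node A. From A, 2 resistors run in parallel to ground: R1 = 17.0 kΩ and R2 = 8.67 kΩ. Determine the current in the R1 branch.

Parallel bank: R_p = 1/(1/17.0 + 1/8.67) = 5.742 kΩ.
V_A by voltage divider: V_A = 14.0 × 5.742/(6.74 + 5.742) = 6.440 mV.
Branch current I = V_A/R1 = 6.440/17.0 = 0.3788 µA.

I ≈ 0.379 µA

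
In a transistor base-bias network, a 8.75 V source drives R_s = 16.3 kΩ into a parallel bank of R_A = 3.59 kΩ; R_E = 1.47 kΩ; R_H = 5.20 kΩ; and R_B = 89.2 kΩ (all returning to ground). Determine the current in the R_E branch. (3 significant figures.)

Combine the parallel branches: R_p = (1/3.59 + 1/1.47 + 1/5.20 + 1/89.2)⁻¹ = 0.8603 kΩ.
V_A by voltage divider: V_A = 8.75 × 0.8603/(16.3 + 0.8603) = 0.4387 V.
Branch current I = V_A/R_E = 0.4387/1.47 = 0.2984 mA.
(Check via current divider: I_total = 0.5099 mA; share G_k/ΣG = 0.5853 → same result.)

I ≈ 0.298 mA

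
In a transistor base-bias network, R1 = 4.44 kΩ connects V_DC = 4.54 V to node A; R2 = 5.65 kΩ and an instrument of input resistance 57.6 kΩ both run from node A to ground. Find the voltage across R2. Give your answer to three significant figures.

The load sits in parallel with R2, giving an effective lower resistance R2' = R2·R_L/(R2+R_L) = 5.145 kΩ.
Voltage divider with the loaded lower leg: V_out = 4.54 × 5.145/(4.44 + 5.145) = 4.54 × 0.5368 = 2.437 V.
(Unloaded it would be 2.54 V; the load pulls it down.)

V_out ≈ 2.44 V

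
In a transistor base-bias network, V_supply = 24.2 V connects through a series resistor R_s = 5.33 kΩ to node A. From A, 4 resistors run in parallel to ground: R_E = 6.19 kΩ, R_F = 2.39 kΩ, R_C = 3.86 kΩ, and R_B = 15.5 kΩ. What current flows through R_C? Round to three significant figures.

Equivalent of the parallel group: R_p = 1.107 kΩ.
V_A = 24.2 × 1.107/6.437 = 4.161 V.
Branch current I = V_A/R_C = 4.161/3.86 = 1.078 mA.

I ≈ 1.08 mA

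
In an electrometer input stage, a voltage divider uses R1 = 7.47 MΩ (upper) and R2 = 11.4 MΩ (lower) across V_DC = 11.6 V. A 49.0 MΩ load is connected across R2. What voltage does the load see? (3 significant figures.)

The load sits in parallel with R2, giving an effective lower resistance R2' = R2·R_L/(R2+R_L) = 9.248 MΩ.
Voltage divider with the loaded lower leg: V_out = 11.6 × 9.248/(7.47 + 9.248) = 11.6 × 0.5532 = 6.417 V.

V_out ≈ 6.42 V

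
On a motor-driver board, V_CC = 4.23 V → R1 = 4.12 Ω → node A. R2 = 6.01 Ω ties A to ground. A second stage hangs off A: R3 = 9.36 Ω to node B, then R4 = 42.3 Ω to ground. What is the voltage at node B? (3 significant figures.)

The second stage (R3 + R4 = 51.66 Ω) loads node A in parallel with R2.
R2 ‖ (R3+R4) = 5.384 Ω.
V_A = 4.23 × 5.384/(4.12 + 5.384) = 2.396 V.
V_B = V_A × 0.8188 = 1.962 V.

V_B ≈ 1.96 V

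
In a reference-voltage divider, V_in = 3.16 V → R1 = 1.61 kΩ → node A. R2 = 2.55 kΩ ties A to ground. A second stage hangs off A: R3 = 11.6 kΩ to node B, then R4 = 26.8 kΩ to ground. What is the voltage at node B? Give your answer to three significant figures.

Node A sees R2 in parallel with the series input of stage 2, R3 + R4 = 38.40 kΩ.
Effective lower resistance at A: R2 ‖ 38.40 = 2.391 kΩ.
So V_A = 3.16 × 0.5976 = 1.888 V.
Stage 2 is unloaded, so V_B = V_A · R4/(R3+R4) = 1.888 × 26.8/38.40 = 1.318 V.

V_B ≈ 1.32 V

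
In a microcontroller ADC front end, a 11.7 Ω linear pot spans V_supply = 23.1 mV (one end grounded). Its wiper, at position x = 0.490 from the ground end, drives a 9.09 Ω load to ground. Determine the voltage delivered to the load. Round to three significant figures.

V_out ≈ 8.56 mV

Lower segment x·R_p = 5.733 Ω; upper segment (1−x)·R_p = 5.967 Ω.
R_L loads the lower segment: effective lower R = 3.516 Ω.
V_out = 23.1 × 3.516/(5.967 + 3.516) = 8.564 mV.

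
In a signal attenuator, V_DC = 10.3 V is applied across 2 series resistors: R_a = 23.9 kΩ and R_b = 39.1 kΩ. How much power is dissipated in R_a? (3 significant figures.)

The common current is I = 10.3/63.00 = 0.1635 mA.
V(R_a) = I·R = 3.907 V; P = V·I = 3.907 × 0.1635 = 0.6388 mW.

P ≈ 0.639 mW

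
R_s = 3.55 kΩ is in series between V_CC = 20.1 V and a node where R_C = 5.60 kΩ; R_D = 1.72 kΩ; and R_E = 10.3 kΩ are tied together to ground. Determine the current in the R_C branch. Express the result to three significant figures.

Parallel bank: R_p = 1/(1/5.60 + 1/1.72 + 1/10.3) = 1.167 kΩ.
Node voltage V_A = V_CC · R_p/(R_s + R_p) = 20.1 × 0.2474 = 4.972 V.
I(R_C) = V_A / R_C = 4.972/5.60 = 0.8879 mA.

I ≈ 0.888 mA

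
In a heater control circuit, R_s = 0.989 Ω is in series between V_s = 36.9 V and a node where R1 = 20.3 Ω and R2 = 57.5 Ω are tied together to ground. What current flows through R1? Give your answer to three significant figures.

Combine the parallel branches: R_p = (1/20.3 + 1/57.5)⁻¹ = 15.00 Ω.
V_A = 36.9 × 15.00/15.99 = 34.62 V.
Branch current I = V_A/R1 = 34.62/20.3 = 1.705 A.
(Equivalently: I_total = 2.307 A, then current-divider fraction G_k/ΣG = 0.7391.)

I ≈ 1.71 A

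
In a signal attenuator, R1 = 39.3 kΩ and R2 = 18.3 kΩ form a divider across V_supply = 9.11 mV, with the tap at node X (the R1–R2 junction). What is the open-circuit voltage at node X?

V_th ≈ 2.89 mV

V_th is the unloaded tap voltage: V_supply · R2/(R1+R2) = 9.11 × 0.3177 = 2.894 mV.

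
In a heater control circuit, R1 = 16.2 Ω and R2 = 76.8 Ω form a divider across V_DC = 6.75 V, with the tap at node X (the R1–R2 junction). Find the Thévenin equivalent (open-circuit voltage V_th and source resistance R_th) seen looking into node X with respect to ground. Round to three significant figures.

With X open, the divider is unloaded: V_th = 6.75 × 76.8/93.00 = 5.574 V.
Zeroing V_DC shorts the top of R1 to ground, so R_th = R1 ‖ R2 = 13.38 Ω.

V_th ≈ 5.57 V, R_th ≈ 13.4 Ω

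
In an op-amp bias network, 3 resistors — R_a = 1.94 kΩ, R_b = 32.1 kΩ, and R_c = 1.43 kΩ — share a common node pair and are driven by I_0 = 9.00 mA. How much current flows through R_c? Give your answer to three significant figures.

I ≈ 5.05 mA

Conductances: ΣG = 1/1.94 + 1/32.1 + 1/1.43 = 1.246 (1/kΩ).
Current divider: I(R_c) = I_0 · G_k/ΣG = 9.00 × (0.6993/1.246) = 9.00 × 0.5613 = 5.051 mA.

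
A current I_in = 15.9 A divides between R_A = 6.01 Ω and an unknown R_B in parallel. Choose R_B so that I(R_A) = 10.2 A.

Two-branch current divider: I_A = I_in · R_B/(R_A + R_B).
10.2/15.9 = R_B/(R_A + R_B) → R_B = R_A · (0.6415)/(1 − 0.6415) = 6.01 × 1.789 = 10.75 Ω.

R_B ≈ 10.8 Ω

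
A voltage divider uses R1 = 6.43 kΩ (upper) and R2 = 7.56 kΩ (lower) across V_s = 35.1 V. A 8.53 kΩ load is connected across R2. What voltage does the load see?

The load sits in parallel with R2, giving an effective lower resistance R2' = R2·R_L/(R2+R_L) = 4.008 kΩ.
Voltage divider with the loaded lower leg: V_out = 35.1 × 4.008/(6.43 + 4.008) = 35.1 × 0.3840 = 13.48 V.

V_out ≈ 13.5 V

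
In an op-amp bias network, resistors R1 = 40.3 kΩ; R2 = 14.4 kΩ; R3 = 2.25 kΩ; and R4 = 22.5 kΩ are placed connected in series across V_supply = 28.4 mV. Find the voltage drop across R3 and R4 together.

Total series resistance ΣR = 40.3 + 14.4 + 2.25 + 22.5 = 79.45 kΩ.
R_{R3..R4} = 2.25 + 22.5 = 24.75 kΩ.
Voltage divider: V = V_supply · (24.75 / 79.45) = 28.4 × 0.3115 = 8.847 mV.

V ≈ 8.85 mV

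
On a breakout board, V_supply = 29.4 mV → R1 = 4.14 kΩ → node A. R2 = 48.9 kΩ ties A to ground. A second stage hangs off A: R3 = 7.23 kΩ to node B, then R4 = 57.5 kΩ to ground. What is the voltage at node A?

The second stage (R3 + R4 = 64.73 kΩ) loads node A in parallel with R2.
R2 ‖ (R3+R4) = 27.86 kΩ.
V_A = 29.4 × 27.86/(4.14 + 27.86) = 25.60 mV.

V_A ≈ 25.6 mV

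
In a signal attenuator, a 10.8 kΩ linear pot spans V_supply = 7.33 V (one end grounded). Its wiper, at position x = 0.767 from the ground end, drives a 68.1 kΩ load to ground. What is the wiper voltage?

Lower segment x·R_p = 8.284 kΩ; upper segment (1−x)·R_p = 2.516 kΩ.
R_L loads the lower segment: effective lower R = 7.385 kΩ.
Then V_out = V_supply · 7.385/(2.516 + 7.385) = 5.467 V.

V_out ≈ 5.47 V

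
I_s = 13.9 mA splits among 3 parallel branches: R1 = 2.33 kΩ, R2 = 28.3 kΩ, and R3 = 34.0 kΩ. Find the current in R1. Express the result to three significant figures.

ΣG = 1/2.33 + 1/28.3 + 1/34.0 = 0.4939.
Current divider: I(R1) = I_s · G_k/ΣG = 13.9 × (0.4292/0.4939) = 13.9 × 0.8689 = 12.08 mA.

I ≈ 12.1 mA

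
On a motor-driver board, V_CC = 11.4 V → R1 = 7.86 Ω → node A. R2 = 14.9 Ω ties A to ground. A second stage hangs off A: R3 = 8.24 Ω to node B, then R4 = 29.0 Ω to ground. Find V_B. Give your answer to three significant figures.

V_B ≈ 5.11 V

Looking into the second stage from A: R3 + R4 = 37.24 Ω appears in parallel with R2.
Effective lower resistance at A: R2 ‖ 37.24 = 10.64 Ω.
First divider: V_A = V_CC · 10.64/(7.86 + 10.64) = 6.557 V.
Stage 2 is unloaded, so V_B = V_A · R4/(R3+R4) = 6.557 × 29.0/37.24 = 5.106 V.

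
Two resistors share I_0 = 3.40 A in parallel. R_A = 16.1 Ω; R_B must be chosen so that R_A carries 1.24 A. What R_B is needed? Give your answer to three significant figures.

Two-branch current divider: I_A = I_0 · R_B/(R_A + R_B).
With f = 0.3647, R_B = R_A · f/(1−f) = 16.1 × 0.5741 = 9.243 Ω.

R_B ≈ 9.24 Ω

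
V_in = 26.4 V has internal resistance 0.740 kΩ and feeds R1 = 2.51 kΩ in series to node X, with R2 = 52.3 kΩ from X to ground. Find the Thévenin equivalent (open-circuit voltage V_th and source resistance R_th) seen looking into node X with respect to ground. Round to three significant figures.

V_th ≈ 24.9 V, R_th ≈ 3.06 kΩ

R1' = 0.740 + 2.51 = 3.250 kΩ (source resistance + R1).
Open-circuit (no load on X): V_th = V_in · R2/(R1' + R2) = 26.4 × 52.3/(3.250 + 52.3) = 24.86 V.
Zeroing V_in shorts the top of R1' to ground, so R_th = R1' ‖ R2 = 3.060 kΩ.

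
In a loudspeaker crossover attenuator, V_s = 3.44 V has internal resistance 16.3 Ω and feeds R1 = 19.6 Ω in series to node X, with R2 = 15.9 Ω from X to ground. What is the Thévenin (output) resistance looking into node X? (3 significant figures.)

R_th ≈ 11.0 Ω

R1' = 16.3 + 19.6 = 35.90 Ω (source resistance + R1).
Zeroing V_s shorts the top of R1' to ground, so R_th = R1' ‖ R2 = 11.02 Ω.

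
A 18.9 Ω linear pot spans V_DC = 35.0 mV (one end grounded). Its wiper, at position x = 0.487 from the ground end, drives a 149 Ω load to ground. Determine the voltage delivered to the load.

V_out ≈ 16.5 mV

Lower segment x·R_p = 9.204 Ω; upper segment (1−x)·R_p = 9.696 Ω.
Lower segment in parallel with the load: 9.204 ‖ 149 = 8.669 Ω.
Then V_out = V_DC · 8.669/(9.696 + 8.669) = 16.52 mV.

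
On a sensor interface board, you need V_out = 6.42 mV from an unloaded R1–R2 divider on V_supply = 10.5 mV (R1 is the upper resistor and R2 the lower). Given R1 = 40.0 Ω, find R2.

R2 ≈ 62.9 Ω

Required fraction k = V_out/V_supply = 0.6114.
So R2 = R1 · V_out/(V_supply − V_out) = 40.0 × 6.42/(10.5 − 6.42) = 40.0 × 1.574 = 62.94 Ω.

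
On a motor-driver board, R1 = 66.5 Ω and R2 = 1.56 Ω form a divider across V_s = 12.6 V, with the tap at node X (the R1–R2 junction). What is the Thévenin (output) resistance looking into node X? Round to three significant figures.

Looking into X with the source shorted: R_th = R1·R2/(R1+R2) = 66.50 × 1.56/68.06 = 1.524 Ω.

R_th ≈ 1.52 Ω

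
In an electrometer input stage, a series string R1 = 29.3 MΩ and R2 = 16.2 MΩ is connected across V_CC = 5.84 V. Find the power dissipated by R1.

P ≈ 0.483 µW

The common current is I = 5.84/45.50 = 0.1284 µA.
P(R1) = I²·R1 = (0.1284)² × 29.3 = 0.4827 µW.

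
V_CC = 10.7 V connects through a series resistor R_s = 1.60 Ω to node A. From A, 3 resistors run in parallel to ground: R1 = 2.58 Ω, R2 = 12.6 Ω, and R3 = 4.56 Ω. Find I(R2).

Parallel bank: R_p = 1/(1/2.58 + 1/12.6 + 1/4.56) = 1.457 Ω.
V_A by voltage divider: V_A = 10.7 × 1.457/(1.60 + 1.457) = 5.100 V.
I(R2) = V_A / R2 = 5.100/12.6 = 0.4048 A.
(Check via current divider: I_total = 3.500 A; share G_k/ΣG = 0.1156 → same result.)

I ≈ 0.405 A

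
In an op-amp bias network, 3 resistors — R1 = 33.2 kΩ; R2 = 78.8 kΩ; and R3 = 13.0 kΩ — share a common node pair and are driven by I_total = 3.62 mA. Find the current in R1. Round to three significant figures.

I ≈ 0.911 mA

Total conductance ΣG = 1/33.2 + 1/78.8 + 1/13.0 = 0.1197 (units of 1/kΩ).
Current divider: I(R1) = I_total · G_k/ΣG = 3.62 × (0.03012/0.1197) = 3.62 × 0.2516 = 0.9107 mA.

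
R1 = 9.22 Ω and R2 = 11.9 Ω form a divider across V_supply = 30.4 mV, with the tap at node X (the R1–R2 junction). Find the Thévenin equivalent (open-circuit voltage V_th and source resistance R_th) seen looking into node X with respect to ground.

V_th ≈ 17.1 mV, R_th ≈ 5.19 Ω

Open-circuit (no load on X): V_th = V_supply · R2/(R1 + R2) = 30.4 × 11.9/(9.220 + 11.9) = 17.13 mV.
Zeroing V_supply shorts the top of R1 to ground, so R_th = R1 ‖ R2 = 5.195 Ω.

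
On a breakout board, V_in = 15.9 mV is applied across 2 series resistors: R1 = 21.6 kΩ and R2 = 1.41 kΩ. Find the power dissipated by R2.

Series current I = V_in/ΣR = 15.9/23.01 = 0.6910 µA.
P = I²R = 0.4775 × 1.41 = 0.6733 nW.

P ≈ 0.673 nW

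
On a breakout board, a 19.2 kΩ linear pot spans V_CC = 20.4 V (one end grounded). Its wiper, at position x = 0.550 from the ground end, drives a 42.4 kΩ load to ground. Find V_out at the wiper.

Lower segment x·R_p = 10.56 kΩ; upper segment (1−x)·R_p = 8.640 kΩ.
R_L loads the lower segment: effective lower R = 8.454 kΩ.
Loaded-divider output: V_out = 20.4 × 0.4946 = 10.09 V.

V_out ≈ 10.1 V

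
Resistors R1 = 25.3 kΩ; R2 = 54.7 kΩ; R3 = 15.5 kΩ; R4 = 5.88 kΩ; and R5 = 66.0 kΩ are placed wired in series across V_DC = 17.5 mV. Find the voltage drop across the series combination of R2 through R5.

Series total: ΣR = 25.3 + 54.7 + 15.5 + 5.88 + 66.0 = 167.4 kΩ.
R_{R2..R5} = 54.7 + 15.5 + 5.88 + 66.0 = 142.1 kΩ.
By the voltage-divider rule, V = 17.5 × 142.1/167.4 = 14.85 mV.

V ≈ 14.9 mV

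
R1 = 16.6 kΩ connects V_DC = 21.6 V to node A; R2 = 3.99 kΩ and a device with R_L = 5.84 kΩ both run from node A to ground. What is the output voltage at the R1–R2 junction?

V_out ≈ 2.70 V

The load sits in parallel with R2, giving an effective lower resistance R2' = R2·R_L/(R2+R_L) = 2.370 kΩ.
Voltage divider with the loaded lower leg: V_out = 21.6 × 2.370/(16.6 + 2.370) = 21.6 × 0.1250 = 2.699 V.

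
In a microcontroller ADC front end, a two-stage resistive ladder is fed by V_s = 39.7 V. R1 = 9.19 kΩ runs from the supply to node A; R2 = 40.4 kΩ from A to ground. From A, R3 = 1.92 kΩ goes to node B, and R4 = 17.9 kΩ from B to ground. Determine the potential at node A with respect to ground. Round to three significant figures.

V_A ≈ 23.5 V

The second stage (R3 + R4 = 19.82 kΩ) loads node A in parallel with R2.
Effective lower resistance at A: R2 ‖ 19.82 = 13.30 kΩ.
First divider: V_A = V_s · 13.30/(9.19 + 13.30) = 23.48 V.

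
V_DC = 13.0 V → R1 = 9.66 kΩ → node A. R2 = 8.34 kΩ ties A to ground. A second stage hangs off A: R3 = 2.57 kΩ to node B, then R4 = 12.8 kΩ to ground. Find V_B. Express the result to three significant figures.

V_B ≈ 3.88 V

Looking into the second stage from A: R3 + R4 = 15.37 kΩ appears in parallel with R2.
R2 ‖ (R3+R4) = 5.406 kΩ.
So V_A = 13.0 × 0.3588 = 4.665 V.
V_B = V_A × 0.8328 = 3.885 V.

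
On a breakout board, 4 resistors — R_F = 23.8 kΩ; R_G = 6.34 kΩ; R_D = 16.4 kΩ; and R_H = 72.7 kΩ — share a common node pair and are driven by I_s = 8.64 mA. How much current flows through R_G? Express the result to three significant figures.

ΣG = 1/23.8 + 1/6.34 + 1/16.4 + 1/72.7 = 0.2745.
By the current-divider rule, I = I_s · G_k/ΣG = 8.64 × 0.5747 = 4.965 mA.

I ≈ 4.97 mA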